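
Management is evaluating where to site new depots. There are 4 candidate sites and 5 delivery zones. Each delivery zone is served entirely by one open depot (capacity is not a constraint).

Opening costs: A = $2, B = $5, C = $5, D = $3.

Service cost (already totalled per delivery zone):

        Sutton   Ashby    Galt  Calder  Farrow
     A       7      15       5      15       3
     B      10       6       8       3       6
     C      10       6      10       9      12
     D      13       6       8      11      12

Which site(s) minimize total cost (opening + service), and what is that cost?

For any fixed open set, each delivery zone goes to its cheapest open site; total = fixed + service.
{A, B}: Sutton→A 7, Ashby→B 6, Galt→A 5, Calder→B 3, Farrow→A 3. Service 24; fixed 7; total 31.
{A, B, D}: Sutton→A 7, Ashby→B 6, Galt→A 5, Calder→B 3, Farrow→A 3. Service 24; fixed 10; total 34.
{A, B, C}: service 24 + fixed 12 = 36
{A, B, C, D}: Sutton→A 7, Ashby→B 6, Galt→A 5, Calder→B 3, Farrow→A 3. Service 24; fixed 15; total 39.
No other subset beats 31.

Open A and B; minimum total cost 31.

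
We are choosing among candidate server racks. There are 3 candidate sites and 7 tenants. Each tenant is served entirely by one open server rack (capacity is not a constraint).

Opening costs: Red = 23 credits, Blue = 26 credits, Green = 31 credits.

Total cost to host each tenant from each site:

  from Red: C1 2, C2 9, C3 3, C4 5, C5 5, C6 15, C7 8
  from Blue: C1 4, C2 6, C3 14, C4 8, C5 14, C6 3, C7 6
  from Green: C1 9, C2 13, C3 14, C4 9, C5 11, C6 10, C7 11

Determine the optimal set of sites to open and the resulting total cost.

For any fixed open set, each tenant goes to its cheapest open site; total = fixed + service.
{Red}: C1→Red 2, C2→Red 9, C3→Red 3, C4→Red 5, C5→Red 5, C6→Red 15, C7→Red 8. Service 47; fixed 23; total 70.
{Red, Blue}: C1→Red 2, C2→Blue 6, C3→Red 3, C4→Red 5, C5→Red 5, C6→Blue 3, C7→Blue 6. Service 30; fixed 49; total 79.
{Blue}: C1→Blue 4, C2→Blue 6, C3→Blue 14, C4→Blue 8, C5→Blue 14, C6→Blue 3, C7→Blue 6. Service 55; fixed 26; total 81.
{Red, Blue, Green}: C1→Red 2, C2→Blue 6, C3→Red 3, C4→Red 5, C5→Red 5, C6→Blue 3, C7→Blue 6. Service 30; fixed 80; total 110.
(All 7 nonempty subsets were checked; Red only is lowest.)

Open Red only; minimum total cost 70.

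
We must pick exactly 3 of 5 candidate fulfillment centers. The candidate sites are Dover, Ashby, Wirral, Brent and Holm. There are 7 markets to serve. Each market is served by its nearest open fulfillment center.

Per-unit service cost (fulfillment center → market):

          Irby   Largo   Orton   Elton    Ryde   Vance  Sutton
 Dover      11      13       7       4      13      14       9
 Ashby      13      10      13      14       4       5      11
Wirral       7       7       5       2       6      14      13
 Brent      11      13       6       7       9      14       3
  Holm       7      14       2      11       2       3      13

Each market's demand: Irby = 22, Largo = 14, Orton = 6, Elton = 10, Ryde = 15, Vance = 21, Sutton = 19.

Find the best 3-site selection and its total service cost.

With exactly 3 open, each market uses its cheapest among the chosen.
{Wirral, Brent, Holm}: Irby→Wirral 7·22=154, Largo→Wirral 7·14=98, Orton→Holm 2·6=12, Elton→Wirral 2·10=20, Ryde→Holm 2·15=30, Vance→Holm 3·21=63, Sutton→Brent 3·19=57. Service cost 434.
{Ashby, Wirral, Brent}: service cost 524
{Ashby, Brent, Holm}: service cost 526
Among all 10 size-3 choices, {Wirral, Brent, Holm} is lowest.

Choose Wirral, Brent and Holm; total service cost 434.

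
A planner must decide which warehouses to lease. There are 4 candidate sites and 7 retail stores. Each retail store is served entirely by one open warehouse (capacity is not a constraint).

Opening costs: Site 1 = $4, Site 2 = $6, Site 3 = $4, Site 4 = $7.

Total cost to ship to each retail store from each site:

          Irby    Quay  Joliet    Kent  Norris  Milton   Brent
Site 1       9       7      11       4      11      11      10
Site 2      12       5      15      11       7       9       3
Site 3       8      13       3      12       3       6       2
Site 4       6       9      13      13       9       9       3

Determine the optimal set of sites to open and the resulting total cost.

For any fixed open set, each retail store goes to its cheapest open site; total = fixed + service.
{Site 1, Site 3}: Irby→Site 3 8, Quay→Site 1 7, Joliet→Site 3 3, Kent→Site 1 4, Norris→Site 3 3, Milton→Site 3 6, Brent→Site 3 2. Service 33; fixed 8; total 41.
{Site 1, Site 2, Site 3}: service 31 + fixed 14 = 45
{Site 1, Site 3, Site 4}: service 31 + fixed 15 = 46
{Site 1, Site 2, Site 3, Site 4}: service 29 + fixed 21 = 50
No other subset beats 41.

Open Site 1 and Site 3; minimum total cost 41.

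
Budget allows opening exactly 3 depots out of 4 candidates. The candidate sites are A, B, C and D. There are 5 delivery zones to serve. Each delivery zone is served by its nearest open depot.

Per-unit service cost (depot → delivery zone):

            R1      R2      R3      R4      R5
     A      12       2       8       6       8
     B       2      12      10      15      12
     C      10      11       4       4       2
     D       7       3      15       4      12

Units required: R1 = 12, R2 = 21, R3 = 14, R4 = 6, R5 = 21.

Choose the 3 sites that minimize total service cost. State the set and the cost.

Choose A, B and C; total service cost 188.

With exactly 3 open, each delivery zone uses its cheapest among the chosen.
{A, B, C}: R1→B 2·12=24, R2→A 2·21=42, R3→C 4·14=56, R4→C 4·6=24, R5→C 2·21=42. Service cost 188.
{B, C, D}: service cost 209
{A, C, D}: service cost 248
Among all 4 size-3 choices, {A, B, C} is lowest.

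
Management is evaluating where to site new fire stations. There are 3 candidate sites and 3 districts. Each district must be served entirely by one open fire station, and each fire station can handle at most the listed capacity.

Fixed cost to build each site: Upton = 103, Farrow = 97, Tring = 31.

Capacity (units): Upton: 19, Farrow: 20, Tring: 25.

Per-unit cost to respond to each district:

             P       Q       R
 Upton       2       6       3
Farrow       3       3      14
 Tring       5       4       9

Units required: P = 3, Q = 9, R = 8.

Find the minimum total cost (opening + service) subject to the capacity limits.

Open {Tring}: P→Tring 5·3=15, Q→Tring 4·9=36, R→Tring 9·8=72.
Loads: Tring carries 20/25. Service 123; fixed 31; total 154.
Next best feasible plan costs 200.

Minimum total cost: 154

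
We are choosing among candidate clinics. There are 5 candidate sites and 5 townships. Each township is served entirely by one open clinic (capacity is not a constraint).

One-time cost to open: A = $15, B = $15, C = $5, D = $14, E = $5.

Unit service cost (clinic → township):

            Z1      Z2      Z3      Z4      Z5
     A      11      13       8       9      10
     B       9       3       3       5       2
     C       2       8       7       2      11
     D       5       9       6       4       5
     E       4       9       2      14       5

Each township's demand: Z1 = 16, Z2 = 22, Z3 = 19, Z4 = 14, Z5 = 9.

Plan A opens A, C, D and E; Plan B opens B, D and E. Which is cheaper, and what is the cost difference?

Plan A: {A, C, D, E}: Z1→C 2·16=32, Z2→C 8·22=176, Z3→E 2·19=38, Z4→C 2·14=28, Z5→D 5·9=45. Service 319; fixed 39; total 358.
Plan B: {B, D, E}: Z1→E 4·16=64, Z2→B 3·22=66, Z3→E 2·19=38, Z4→D 4·14=56, Z5→B 2·9=18. Service 242; fixed 34; total 276.
Difference: |358 − 276| = 82.

Plan B is cheaper by 82.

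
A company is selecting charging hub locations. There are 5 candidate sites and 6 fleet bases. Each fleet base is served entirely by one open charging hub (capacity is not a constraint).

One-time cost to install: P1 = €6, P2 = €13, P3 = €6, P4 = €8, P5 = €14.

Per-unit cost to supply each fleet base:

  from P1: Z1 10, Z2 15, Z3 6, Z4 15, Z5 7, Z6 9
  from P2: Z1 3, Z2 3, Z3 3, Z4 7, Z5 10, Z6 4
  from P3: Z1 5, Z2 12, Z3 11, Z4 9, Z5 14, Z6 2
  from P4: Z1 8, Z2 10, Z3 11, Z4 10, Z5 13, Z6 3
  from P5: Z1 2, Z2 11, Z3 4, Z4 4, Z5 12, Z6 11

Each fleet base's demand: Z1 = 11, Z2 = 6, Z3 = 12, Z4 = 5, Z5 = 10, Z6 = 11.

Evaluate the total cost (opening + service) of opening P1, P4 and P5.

Each fleet base is assigned to its cheapest site among the open ones.
{P1, P4, P5}: Z1→P5 2·11=22, Z2→P4 10·6=60, Z3→P5 4·12=48, Z4→P5 4·5=20, Z5→P1 7·10=70, Z6→P4 3·11=33. Service 253; fixed 28; total 281.

Total cost: 281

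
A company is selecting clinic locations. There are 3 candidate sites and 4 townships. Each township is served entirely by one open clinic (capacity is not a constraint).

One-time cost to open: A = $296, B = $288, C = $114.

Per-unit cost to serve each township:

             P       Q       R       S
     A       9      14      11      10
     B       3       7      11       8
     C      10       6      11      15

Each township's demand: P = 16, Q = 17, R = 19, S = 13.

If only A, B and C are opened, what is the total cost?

Total cost: 1161

Each township is assigned to its cheapest site among the open ones.
{A, B, C}: P→B 3·16=48, Q→C 6·17=102, R→A 11·19=209, S→B 8·13=104. Service 463; fixed 698; total 1161.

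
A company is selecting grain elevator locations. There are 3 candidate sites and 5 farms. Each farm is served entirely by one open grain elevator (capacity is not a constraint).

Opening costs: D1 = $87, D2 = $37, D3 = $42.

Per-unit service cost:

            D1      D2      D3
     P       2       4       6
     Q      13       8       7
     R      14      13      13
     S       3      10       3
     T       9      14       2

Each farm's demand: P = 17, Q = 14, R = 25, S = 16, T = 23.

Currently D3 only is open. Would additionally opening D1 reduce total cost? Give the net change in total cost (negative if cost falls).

Current service cost with {D3}: 619.
Adding D1: each farm re-picks its cheapest; new service cost 551, saving 68.
Extra fixed cost: 87. Net change = 87 − 68 = 19.
(Totals: 661 → 680.)

No — net change +19 (cost rises by 19).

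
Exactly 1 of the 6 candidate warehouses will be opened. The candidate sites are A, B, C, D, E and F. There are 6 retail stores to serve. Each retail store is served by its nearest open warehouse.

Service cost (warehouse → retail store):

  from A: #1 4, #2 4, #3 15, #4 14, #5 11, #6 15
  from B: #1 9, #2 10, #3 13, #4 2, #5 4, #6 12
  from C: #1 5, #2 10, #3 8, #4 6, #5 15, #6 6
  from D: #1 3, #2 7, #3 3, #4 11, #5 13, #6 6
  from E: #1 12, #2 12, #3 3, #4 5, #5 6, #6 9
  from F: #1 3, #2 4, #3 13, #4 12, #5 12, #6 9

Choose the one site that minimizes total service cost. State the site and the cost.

Choose D only; total service cost 43.

With exactly 1 open, each retail store uses its cheapest among the chosen.
{D}: #1→D 3, #2→D 7, #3→D 3, #4→D 11, #5→D 13, #6→D 6. Service cost 43.
{E}: service cost 47
{B}: service cost 50
Among all 6 size-1 choices, {D} is lowest.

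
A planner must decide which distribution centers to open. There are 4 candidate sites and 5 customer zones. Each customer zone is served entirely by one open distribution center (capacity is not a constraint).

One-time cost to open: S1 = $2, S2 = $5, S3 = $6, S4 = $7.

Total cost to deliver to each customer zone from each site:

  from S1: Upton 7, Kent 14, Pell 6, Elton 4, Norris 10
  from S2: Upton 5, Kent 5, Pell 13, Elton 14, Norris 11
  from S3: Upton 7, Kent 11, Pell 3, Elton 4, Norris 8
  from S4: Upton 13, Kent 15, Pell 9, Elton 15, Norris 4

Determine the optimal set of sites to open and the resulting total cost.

Open S2 and S3; minimum total cost 36.

For any fixed open set, each customer zone goes to its cheapest open site; total = fixed + service.
{S2, S3}: Upton→S2 5, Kent→S2 5, Pell→S3 3, Elton→S3 4, Norris→S3 8. Service 25; fixed 11; total 36.
{S1, S2}: Upton→S2 5, Kent→S2 5, Pell→S1 6, Elton→S1 4, Norris→S1 10. Service 30; fixed 7; total 37.
{S1, S2, S3}: Upton→S2 5, Kent→S2 5, Pell→S3 3, Elton→S1 4, Norris→S3 8. Service 25; fixed 13; total 38.
{S1, S2, S3, S4}: service 21 + fixed 20 = 41
(All 15 nonempty subsets were checked; S2 and S3 is lowest.)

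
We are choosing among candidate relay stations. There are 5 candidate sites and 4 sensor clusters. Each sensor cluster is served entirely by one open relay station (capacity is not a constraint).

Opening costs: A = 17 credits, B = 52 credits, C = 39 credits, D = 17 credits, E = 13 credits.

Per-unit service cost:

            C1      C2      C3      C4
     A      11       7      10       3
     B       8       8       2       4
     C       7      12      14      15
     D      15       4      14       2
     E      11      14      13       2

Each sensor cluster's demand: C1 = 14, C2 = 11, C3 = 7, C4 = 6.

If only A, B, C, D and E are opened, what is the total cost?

Total cost: 306

Each sensor cluster is assigned to its cheapest site among the open ones.
{A, B, C, D, E}: C1→C 7·14=98, C2→D 4·11=44, C3→B 2·7=14, C4→D 2·6=12. Service 168; fixed 138; total 306.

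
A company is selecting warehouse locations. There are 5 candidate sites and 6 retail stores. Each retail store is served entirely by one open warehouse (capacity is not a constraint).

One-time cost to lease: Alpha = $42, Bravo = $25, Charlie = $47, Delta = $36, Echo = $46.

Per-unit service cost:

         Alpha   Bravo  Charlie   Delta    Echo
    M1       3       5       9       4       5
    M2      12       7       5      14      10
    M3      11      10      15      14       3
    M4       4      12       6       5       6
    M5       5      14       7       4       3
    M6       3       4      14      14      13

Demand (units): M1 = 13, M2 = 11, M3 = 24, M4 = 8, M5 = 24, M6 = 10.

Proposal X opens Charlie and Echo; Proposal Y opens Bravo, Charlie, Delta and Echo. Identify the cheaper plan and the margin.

Proposal Y is cheaper by 50.

Proposal X: {Charlie, Echo}: M1→Echo 5·13=65, M2→Charlie 5·11=55, M3→Echo 3·24=72, M4→Charlie 6·8=48, M5→Echo 3·24=72, M6→Echo 13·10=130. Service 442; fixed 93; total 535.
Proposal Y: {Bravo, Charlie, Delta, Echo}: M1→Delta 4·13=52, M2→Charlie 5·11=55, M3→Echo 3·24=72, M4→Delta 5·8=40, M5→Echo 3·24=72, M6→Bravo 4·10=40. Service 331; fixed 154; total 485.
Difference: |535 − 485| = 50.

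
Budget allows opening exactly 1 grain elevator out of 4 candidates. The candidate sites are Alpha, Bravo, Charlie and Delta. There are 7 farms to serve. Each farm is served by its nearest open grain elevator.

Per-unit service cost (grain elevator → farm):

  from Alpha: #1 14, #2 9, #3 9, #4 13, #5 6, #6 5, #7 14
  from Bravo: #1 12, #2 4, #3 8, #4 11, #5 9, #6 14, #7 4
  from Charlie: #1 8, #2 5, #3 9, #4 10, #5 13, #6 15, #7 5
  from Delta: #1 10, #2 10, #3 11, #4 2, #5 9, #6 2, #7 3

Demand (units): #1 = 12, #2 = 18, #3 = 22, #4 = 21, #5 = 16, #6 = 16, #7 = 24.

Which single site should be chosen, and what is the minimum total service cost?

Choose Delta only; total service cost 832.

With exactly 1 open, each farm uses its cheapest among the chosen.
{Delta}: #1→Delta 10·12=120, #2→Delta 10·18=180, #3→Delta 11·22=242, #4→Delta 2·21=42, #5→Delta 9·16=144, #6→Delta 2·16=32, #7→Delta 3·24=72. Service cost 832.
{Bravo}: service cost 1087
{Charlie}: service cost 1162
Among all 4 size-1 choices, {Delta} is lowest.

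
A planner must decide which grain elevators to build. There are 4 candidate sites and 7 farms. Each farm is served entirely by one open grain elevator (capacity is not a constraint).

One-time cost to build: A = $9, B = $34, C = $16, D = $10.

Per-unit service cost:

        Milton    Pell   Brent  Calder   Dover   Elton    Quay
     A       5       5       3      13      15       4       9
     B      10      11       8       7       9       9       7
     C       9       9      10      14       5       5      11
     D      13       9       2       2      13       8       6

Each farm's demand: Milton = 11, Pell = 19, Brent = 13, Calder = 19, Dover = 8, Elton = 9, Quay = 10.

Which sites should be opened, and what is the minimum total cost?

For any fixed open set, each farm goes to its cheapest open site; total = fixed + service.
{A, C, D}: Milton→A 5·11=55, Pell→A 5·19=95, Brent→D 2·13=26, Calder→D 2·19=38, Dover→C 5·8=40, Elton→A 4·9=36, Quay→D 6·10=60. Service 350; fixed 35; total 385.
{A, B, C, D}: service 350 + fixed 69 = 419
{A, D}: Milton→A 5·11=55, Pell→A 5·19=95, Brent→D 2·13=26, Calder→D 2·19=38, Dover→D 13·8=104, Elton→A 4·9=36, Quay→D 6·10=60. Service 414; fixed 19; total 433.
{A}: service 682 + fixed 9 = 691
(All 15 nonempty subsets were checked; A, C and D is lowest.)

Open A, C and D; minimum total cost 385.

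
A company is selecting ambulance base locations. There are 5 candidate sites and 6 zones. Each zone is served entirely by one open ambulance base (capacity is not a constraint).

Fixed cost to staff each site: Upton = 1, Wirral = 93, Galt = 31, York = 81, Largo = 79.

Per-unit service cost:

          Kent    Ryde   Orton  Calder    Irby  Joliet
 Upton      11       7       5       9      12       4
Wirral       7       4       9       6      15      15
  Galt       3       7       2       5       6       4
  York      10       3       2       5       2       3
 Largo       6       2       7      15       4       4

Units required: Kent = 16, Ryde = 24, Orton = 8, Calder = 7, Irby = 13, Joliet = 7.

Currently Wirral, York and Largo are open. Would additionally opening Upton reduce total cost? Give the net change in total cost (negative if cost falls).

No — net change +1 (cost rises by 1).

Current service cost with {Wirral, York, Largo}: 242.
Adding Upton: each zone re-picks its cheapest; new service cost 242, saving 0.
Extra fixed cost: 1. Net change = 1 − 0 = 1.
(Totals: 495 → 496.)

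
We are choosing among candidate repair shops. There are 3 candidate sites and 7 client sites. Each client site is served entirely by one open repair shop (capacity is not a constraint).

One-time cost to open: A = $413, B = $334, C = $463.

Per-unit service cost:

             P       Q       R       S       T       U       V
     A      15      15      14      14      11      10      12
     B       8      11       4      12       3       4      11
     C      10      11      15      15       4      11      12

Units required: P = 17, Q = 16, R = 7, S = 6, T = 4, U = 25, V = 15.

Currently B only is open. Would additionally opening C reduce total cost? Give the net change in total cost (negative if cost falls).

No — net change +463 (cost rises by 463).

Current service cost with {B}: 689.
Adding C: each client site re-picks its cheapest; new service cost 689, saving 0.
Extra fixed cost: 463. Net change = 463 − 0 = 463.
(Totals: 1023 → 1486.)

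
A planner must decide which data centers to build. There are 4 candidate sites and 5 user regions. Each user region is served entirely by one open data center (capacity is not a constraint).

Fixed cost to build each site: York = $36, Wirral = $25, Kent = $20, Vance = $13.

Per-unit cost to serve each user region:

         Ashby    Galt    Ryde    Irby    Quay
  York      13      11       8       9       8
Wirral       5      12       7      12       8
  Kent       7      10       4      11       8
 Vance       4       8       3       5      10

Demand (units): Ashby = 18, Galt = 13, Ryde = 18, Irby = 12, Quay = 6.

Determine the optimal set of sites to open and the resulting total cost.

Open Vance only; minimum total cost 363.

For any fixed open set, each user region goes to its cheapest open site; total = fixed + service.
{Vance}: Ashby→Vance 4·18=72, Galt→Vance 8·13=104, Ryde→Vance 3·18=54, Irby→Vance 5·12=60, Quay→Vance 10·6=60. Service 350; fixed 13; total 363.
{Kent, Vance}: service 338 + fixed 33 = 371
{Wirral, Vance}: service 338 + fixed 38 = 376
{York, Wirral, Kent, Vance}: service 338 + fixed 94 = 432
No other subset beats 363.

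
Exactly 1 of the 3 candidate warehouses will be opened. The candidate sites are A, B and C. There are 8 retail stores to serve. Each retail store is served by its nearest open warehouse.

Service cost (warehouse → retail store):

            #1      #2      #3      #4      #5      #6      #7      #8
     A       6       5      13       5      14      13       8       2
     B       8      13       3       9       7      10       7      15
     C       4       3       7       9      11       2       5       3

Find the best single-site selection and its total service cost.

With exactly 1 open, each retail store uses its cheapest among the chosen.
{C}: #1→C 4, #2→C 3, #3→C 7, #4→C 9, #5→C 11, #6→C 2, #7→C 5, #8→C 3. Service cost 44.
{A}: service cost 66
{B}: service cost 72
Among all 3 size-1 choices, {C} is lowest.

Choose C only; total service cost 44.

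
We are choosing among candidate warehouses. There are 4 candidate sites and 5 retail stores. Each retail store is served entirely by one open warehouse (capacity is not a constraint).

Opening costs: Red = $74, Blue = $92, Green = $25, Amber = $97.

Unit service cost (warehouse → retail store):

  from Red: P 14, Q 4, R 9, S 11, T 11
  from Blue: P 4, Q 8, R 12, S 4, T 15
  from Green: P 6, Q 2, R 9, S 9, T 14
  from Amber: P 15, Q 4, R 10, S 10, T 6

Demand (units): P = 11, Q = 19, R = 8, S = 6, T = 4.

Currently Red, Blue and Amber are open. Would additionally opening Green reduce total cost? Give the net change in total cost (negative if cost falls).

Yes — net change −13 (cost falls by 13).

Current service cost with {Red, Blue, Amber}: 240.
Adding Green: each retail store re-picks its cheapest; new service cost 202, saving 38.
Extra fixed cost: 25. Net change = 25 − 38 = -13.
(Totals: 503 → 490.)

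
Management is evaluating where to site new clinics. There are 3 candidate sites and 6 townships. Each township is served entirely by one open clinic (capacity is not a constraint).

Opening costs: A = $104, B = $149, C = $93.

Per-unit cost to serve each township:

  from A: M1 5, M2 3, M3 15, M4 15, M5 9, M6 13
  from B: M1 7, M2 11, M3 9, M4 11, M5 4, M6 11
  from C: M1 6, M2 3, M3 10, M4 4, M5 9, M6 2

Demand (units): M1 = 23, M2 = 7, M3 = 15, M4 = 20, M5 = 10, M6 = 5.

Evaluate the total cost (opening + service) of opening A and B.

Each township is assigned to its cheapest site among the open ones.
{A, B}: M1→A 5·23=115, M2→A 3·7=21, M3→B 9·15=135, M4→B 11·20=220, M5→B 4·10=40, M6→B 11·5=55. Service 586; fixed 253; total 839.

Total cost: 839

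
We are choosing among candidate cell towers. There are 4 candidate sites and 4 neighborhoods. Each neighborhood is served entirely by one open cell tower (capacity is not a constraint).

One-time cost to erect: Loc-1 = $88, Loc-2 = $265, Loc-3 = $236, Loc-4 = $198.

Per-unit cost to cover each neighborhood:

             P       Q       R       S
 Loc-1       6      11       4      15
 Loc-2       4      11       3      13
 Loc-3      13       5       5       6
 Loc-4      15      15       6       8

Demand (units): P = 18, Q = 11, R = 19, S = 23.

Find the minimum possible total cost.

For any fixed open set, each neighborhood goes to its cheapest open site; total = fixed + service.
{Loc-1, Loc-3}: P→Loc-1 6·18=108, Q→Loc-3 5·11=55, R→Loc-1 4·19=76, S→Loc-3 6·23=138. Service 377; fixed 324; total 701.
{Loc-1}: service 650 + fixed 88 = 738
{Loc-3}: service 522 + fixed 236 = 758
{Loc-1, Loc-2, Loc-3, Loc-4}: P→Loc-2 4·18=72, Q→Loc-3 5·11=55, R→Loc-2 3·19=57, S→Loc-3 6·23=138. Service 322; fixed 787; total 1109.
(All 15 nonempty subsets were checked; Loc-1 and Loc-3 is lowest.)

Minimum total cost: 701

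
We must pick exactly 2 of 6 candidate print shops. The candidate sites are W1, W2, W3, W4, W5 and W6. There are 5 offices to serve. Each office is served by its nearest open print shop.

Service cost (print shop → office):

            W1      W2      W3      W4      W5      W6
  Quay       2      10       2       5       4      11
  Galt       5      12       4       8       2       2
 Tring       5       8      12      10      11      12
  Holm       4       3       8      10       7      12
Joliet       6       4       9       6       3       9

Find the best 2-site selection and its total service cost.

Choose W1 and W5; total service cost 16.

With exactly 2 open, each office uses its cheapest among the chosen.
{W1, W5}: Quay→W1 2, Galt→W5 2, Tring→W1 5, Holm→W1 4, Joliet→W5 3. Service cost 16.
{W1, W2}: service cost 19
{W1, W6}: service cost 19
Among all 15 size-2 choices, {W1, W5} is lowest.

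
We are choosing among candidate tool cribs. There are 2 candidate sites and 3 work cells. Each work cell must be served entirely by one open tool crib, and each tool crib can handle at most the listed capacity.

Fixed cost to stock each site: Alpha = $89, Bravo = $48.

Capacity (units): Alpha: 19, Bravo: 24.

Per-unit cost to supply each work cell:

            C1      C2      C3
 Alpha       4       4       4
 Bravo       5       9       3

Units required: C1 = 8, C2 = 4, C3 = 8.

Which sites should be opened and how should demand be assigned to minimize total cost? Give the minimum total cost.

Open {Bravo}: C1→Bravo 5·8=40, C2→Bravo 9·4=36, C3→Bravo 3·8=24.
Loads: Bravo carries 20/24. Service 100; fixed 48; total 148.
Next best feasible plan costs 209.

Minimum total cost: 148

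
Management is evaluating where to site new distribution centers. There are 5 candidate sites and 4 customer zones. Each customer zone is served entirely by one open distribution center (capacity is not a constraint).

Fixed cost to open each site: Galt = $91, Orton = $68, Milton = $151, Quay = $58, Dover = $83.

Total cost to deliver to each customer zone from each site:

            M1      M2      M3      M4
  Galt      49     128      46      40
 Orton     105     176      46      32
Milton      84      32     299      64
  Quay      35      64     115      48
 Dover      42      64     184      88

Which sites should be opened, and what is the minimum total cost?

Open Orton and Quay; minimum total cost 303.

For any fixed open set, each customer zone goes to its cheapest open site; total = fixed + service.
{Orton, Quay}: M1→Quay 35, M2→Quay 64, M3→Orton 46, M4→Orton 32. Service 177; fixed 126; total 303.
{Quay}: M1→Quay 35, M2→Quay 64, M3→Quay 115, M4→Quay 48. Service 262; fixed 58; total 320.
{Galt, Quay}: service 185 + fixed 149 = 334
{Galt, Orton, Milton, Quay, Dover}: M1→Quay 35, M2→Milton 32, M3→Galt 46, M4→Orton 32. Service 145; fixed 451; total 596.
No other subset beats 303.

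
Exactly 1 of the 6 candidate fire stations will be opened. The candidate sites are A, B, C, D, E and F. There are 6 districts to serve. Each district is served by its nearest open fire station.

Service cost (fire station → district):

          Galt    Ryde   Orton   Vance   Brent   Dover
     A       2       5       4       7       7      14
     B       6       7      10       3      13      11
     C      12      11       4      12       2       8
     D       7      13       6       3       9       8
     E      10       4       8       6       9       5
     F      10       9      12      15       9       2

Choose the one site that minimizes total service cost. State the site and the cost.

Choose A only; total service cost 39.

With exactly 1 open, each district uses its cheapest among the chosen.
{A}: Galt→A 2, Ryde→A 5, Orton→A 4, Vance→A 7, Brent→A 7, Dover→A 14. Service cost 39.
{E}: service cost 42
{D}: service cost 46
Among all 6 size-1 choices, {A} is lowest.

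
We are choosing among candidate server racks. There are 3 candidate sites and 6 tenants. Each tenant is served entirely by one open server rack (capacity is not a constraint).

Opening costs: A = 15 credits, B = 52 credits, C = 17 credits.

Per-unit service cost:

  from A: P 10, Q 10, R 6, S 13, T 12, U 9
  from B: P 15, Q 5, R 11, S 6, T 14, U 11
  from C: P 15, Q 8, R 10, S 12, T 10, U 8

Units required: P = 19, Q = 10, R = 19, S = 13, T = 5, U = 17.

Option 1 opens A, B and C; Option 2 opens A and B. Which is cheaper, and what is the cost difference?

Option 1 is cheaper by 10.

Option 1: {A, B, C}: P→A 10·19=190, Q→B 5·10=50, R→A 6·19=114, S→B 6·13=78, T→C 10·5=50, U→C 8·17=136. Service 618; fixed 84; total 702.
Option 2: {A, B}: P→A 10·19=190, Q→B 5·10=50, R→A 6·19=114, S→B 6·13=78, T→A 12·5=60, U→A 9·17=153. Service 645; fixed 67; total 712.
Difference: |702 − 712| = 10.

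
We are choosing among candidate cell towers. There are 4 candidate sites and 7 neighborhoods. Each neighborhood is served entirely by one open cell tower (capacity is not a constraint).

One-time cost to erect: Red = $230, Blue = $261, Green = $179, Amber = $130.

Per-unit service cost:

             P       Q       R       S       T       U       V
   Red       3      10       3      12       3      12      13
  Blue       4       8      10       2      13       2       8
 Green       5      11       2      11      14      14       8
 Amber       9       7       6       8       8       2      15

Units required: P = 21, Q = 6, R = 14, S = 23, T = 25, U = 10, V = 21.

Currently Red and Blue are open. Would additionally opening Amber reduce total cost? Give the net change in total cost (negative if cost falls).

No — net change +124 (cost rises by 124).

Current service cost with {Red, Blue}: 462.
Adding Amber: each neighborhood re-picks its cheapest; new service cost 456, saving 6.
Extra fixed cost: 130. Net change = 130 − 6 = 124.
(Totals: 953 → 1077.)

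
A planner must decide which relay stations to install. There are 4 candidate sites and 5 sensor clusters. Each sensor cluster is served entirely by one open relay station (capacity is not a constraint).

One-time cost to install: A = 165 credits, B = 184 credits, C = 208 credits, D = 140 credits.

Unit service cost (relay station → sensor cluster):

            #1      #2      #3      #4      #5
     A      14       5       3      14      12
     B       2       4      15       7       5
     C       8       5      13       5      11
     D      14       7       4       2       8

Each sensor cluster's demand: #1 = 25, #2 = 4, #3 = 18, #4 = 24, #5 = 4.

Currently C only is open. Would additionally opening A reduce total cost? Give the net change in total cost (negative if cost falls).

Yes — net change −15 (cost falls by 15).

Current service cost with {C}: 618.
Adding A: each sensor cluster re-picks its cheapest; new service cost 438, saving 180.
Extra fixed cost: 165. Net change = 165 − 180 = -15.
(Totals: 826 → 811.)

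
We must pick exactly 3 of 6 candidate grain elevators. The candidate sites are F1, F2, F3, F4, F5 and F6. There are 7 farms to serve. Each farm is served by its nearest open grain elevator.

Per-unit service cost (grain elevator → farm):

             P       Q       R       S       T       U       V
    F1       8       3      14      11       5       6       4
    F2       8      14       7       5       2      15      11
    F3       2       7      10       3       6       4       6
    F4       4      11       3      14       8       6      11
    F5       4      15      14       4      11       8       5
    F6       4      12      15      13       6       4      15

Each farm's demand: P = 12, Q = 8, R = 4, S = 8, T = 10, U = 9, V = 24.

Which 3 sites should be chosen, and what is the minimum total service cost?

With exactly 3 open, each farm uses its cheapest among the chosen.
{F1, F2, F3}: P→F3 2·12=24, Q→F1 3·8=24, R→F2 7·4=28, S→F3 3·8=24, T→F2 2·10=20, U→F3 4·9=36, V→F1 4·24=96. Service cost 252.
{F1, F3, F4}: service cost 266
{F1, F2, F6}: service cost 292
Among all 20 size-3 choices, {F1, F2, F3} is lowest.

Choose F1, F2 and F3; total service cost 252.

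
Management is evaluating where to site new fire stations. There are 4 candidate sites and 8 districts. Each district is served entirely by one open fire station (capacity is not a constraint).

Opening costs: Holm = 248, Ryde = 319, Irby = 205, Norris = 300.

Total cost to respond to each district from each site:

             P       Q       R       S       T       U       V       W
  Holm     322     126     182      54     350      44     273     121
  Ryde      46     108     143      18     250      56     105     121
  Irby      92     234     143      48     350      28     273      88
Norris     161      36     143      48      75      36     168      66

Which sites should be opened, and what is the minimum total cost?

Open Norris only; minimum total cost 1033.

For any fixed open set, each district goes to its cheapest open site; total = fixed + service.
{Norris}: P→Norris 161, Q→Norris 36, R→Norris 143, S→Norris 48, T→Norris 75, U→Norris 36, V→Norris 168, W→Norris 66. Service 733; fixed 300; total 1033.
{Ryde, Norris}: service 525 + fixed 619 = 1144
{Irby, Norris}: P→Irby 92, Q→Norris 36, R→Irby 143, S→Irby 48, T→Norris 75, U→Irby 28, V→Norris 168, W→Norris 66. Service 656; fixed 505; total 1161.
{Holm, Ryde, Irby, Norris}: P→Ryde 46, Q→Norris 36, R→Ryde 143, S→Ryde 18, T→Norris 75, U→Irby 28, V→Ryde 105, W→Norris 66. Service 517; fixed 1072; total 1589.
No other subset beats 1033.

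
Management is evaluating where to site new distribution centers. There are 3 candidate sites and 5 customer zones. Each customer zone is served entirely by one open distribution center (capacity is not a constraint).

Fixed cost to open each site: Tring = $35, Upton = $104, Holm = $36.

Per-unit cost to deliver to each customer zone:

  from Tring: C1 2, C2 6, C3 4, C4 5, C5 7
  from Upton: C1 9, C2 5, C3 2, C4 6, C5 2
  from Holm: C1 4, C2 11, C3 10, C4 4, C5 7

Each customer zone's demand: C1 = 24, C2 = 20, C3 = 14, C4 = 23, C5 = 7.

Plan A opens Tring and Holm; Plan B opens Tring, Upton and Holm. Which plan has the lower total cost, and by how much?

Plan A: {Tring, Holm}: C1→Tring 2·24=48, C2→Tring 6·20=120, C3→Tring 4·14=56, C4→Holm 4·23=92, C5→Tring 7·7=49. Service 365; fixed 71; total 436.
Plan B: {Tring, Upton, Holm}: C1→Tring 2·24=48, C2→Upton 5·20=100, C3→Upton 2·14=28, C4→Holm 4·23=92, C5→Upton 2·7=14. Service 282; fixed 175; total 457.
Difference: |436 − 457| = 21.

Plan A is cheaper by 21.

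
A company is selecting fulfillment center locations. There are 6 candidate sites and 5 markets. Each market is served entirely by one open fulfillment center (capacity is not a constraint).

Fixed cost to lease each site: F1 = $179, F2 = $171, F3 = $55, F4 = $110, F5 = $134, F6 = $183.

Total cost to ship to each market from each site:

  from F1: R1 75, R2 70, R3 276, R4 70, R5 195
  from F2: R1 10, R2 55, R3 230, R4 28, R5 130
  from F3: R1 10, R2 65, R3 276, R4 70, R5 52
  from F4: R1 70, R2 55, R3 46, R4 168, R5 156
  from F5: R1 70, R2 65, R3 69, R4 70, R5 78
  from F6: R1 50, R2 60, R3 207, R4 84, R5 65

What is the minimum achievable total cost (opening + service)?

For any fixed open set, each market goes to its cheapest open site; total = fixed + service.
{F3, F4}: R1→F3 10, R2→F4 55, R3→F4 46, R4→F3 70, R5→F3 52. Service 233; fixed 165; total 398.
{F3, F5}: service 266 + fixed 189 = 455
{F5}: service 352 + fixed 134 = 486
{F1, F2, F3, F4, F5, F6}: R1→F2 10, R2→F2 55, R3→F4 46, R4→F2 28, R5→F3 52. Service 191; fixed 832; total 1023.
No other subset beats 398.

Minimum total cost: 398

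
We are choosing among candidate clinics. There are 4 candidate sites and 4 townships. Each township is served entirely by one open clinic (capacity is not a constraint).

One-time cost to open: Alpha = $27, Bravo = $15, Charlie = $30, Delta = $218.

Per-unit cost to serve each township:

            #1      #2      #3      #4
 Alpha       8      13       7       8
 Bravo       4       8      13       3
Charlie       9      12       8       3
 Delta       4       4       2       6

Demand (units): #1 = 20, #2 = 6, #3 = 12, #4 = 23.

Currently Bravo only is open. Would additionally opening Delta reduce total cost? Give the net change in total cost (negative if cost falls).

Current service cost with {Bravo}: 353.
Adding Delta: each township re-picks its cheapest; new service cost 197, saving 156.
Extra fixed cost: 218. Net change = 218 − 156 = 62.
(Totals: 368 → 430.)

No — net change +62 (cost rises by 62).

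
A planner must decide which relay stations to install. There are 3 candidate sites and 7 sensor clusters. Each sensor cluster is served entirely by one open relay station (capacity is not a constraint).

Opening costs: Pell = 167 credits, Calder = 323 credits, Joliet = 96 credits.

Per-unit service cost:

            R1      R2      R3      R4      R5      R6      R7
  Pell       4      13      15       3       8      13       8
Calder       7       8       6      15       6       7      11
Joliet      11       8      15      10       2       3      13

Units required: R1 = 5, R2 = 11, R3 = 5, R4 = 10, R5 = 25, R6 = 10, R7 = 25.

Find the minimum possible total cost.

For any fixed open set, each sensor cluster goes to its cheapest open site; total = fixed + service.
{Pell, Joliet}: R1→Pell 4·5=20, R2→Joliet 8·11=88, R3→Pell 15·5=75, R4→Pell 3·10=30, R5→Joliet 2·25=50, R6→Joliet 3·10=30, R7→Pell 8·25=200. Service 493; fixed 263; total 756.
{Joliet}: service 723 + fixed 96 = 819
{Pell}: service 798 + fixed 167 = 965
{Pell, Calder, Joliet}: service 448 + fixed 586 = 1034
No other subset beats 756.

Minimum total cost: 756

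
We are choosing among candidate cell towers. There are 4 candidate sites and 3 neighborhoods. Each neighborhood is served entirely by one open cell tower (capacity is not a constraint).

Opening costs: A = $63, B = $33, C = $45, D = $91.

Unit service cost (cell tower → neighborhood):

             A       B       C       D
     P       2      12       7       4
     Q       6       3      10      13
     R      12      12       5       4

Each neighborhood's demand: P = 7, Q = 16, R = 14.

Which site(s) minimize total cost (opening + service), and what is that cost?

Open B and C; minimum total cost 245.

For any fixed open set, each neighborhood goes to its cheapest open site; total = fixed + service.
{B, C}: P→C 7·7=49, Q→B 3·16=48, R→C 5·14=70. Service 167; fixed 78; total 245.
{B, D}: service 132 + fixed 124 = 256
{A, B, C}: service 132 + fixed 141 = 273
{A, B, C, D}: service 118 + fixed 232 = 350
No other subset beats 245.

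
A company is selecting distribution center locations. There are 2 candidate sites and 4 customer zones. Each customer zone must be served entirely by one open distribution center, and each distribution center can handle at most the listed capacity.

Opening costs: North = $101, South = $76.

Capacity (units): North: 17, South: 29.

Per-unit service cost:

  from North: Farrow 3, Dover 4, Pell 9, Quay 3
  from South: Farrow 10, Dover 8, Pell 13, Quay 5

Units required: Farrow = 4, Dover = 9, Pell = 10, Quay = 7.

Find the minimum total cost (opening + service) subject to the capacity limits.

Open {North, South}: Farrow→North 3·4=12, Dover→South 8·9=72, Pell→North 9·10=90, Quay→South 5·7=35.
Loads: North carries 14/17, South carries 16/29. Service 209; fixed 177; total 386.
Next best feasible plan costs 390.

Minimum total cost: 386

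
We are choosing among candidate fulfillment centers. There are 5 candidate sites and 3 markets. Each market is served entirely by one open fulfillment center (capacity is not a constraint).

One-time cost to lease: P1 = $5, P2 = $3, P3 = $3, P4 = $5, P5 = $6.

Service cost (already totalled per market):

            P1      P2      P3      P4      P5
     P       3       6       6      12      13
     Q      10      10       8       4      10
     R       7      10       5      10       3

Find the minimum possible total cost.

For any fixed open set, each market goes to its cheapest open site; total = fixed + service.
{P3}: P→P3 6, Q→P3 8, R→P3 5. Service 19; fixed 3; total 22.
{P3, P4}: P→P3 6, Q→P4 4, R→P3 5. Service 15; fixed 8; total 23.
{P1, P3}: P→P1 3, Q→P3 8, R→P3 5. Service 16; fixed 8; total 24.
{P1, P2, P3, P4, P5}: P→P1 3, Q→P4 4, R→P5 3. Service 10; fixed 22; total 32.
No other subset beats 22.

Minimum total cost: 22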